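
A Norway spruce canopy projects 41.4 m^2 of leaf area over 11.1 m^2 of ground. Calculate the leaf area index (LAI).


Formula: LAI = total leaf area / ground area  (dimensionless)
LAI = 41.4 m^2 / 11.1 m^2
LAI = 3.73

3.73


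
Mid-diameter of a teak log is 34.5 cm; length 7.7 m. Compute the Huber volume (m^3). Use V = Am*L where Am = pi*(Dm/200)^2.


Huber: V = Am * L,  Am = pi*(Dm/200)^2
Am = pi*(34.5/200)^2 = 0.093482 m^2
V = 0.093482*7.7 = 0.7198 m^3

0.7198


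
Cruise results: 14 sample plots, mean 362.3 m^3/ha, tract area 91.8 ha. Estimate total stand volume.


Formula: Total Volume = Mean Volume per ha * Total Area
Total Volume = 362.3 m^3/ha * 91.8 ha
Total Volume = 33259 m^3

33259


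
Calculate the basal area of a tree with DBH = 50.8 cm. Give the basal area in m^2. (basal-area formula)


Formula: BA = pi * (DBH/2)^2 / 10000  (cm^2 to m^2)
Radius = DBH/2 = 50.8/2 = 25.4 cm
BA = pi * 25.4^2 / 10000
   = 2026.8299 cm^2 / 10000
   = 0.2027 m^2

0.2027


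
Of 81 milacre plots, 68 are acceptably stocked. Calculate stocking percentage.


Formula: Stocking % = stocked plots / total plots * 100
Stocking = 68 / 81 * 100
Stocking = 0.8395 * 100 = 84.0%

84.0


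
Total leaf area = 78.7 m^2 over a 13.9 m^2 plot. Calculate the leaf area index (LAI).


Formula: LAI = total leaf area / ground area  (dimensionless)
LAI = 78.7 m^2 / 13.9 m^2
LAI = 5.66

5.66


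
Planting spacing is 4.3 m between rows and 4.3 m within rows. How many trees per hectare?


Formula: TPH = 10000 m^2/ha / (spacing_x * spacing_y)
Area per tree = 4.3 m * 4.3 m = 18.49 m^2
TPH = 10000 / 18.49 = 541 trees/ha

541


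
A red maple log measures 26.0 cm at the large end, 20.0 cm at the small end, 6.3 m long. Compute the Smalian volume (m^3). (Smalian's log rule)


Smalian: V = (A1 + A2)/2 * L,  A = pi*(D/200)^2
A1 = pi*(26.0/200)^2 = 0.053093 m^2
A2 = pi*(20.0/200)^2 = 0.031416 m^2
V = (0.053093+0.031416)/2*6.3 = 0.2662 m^3

0.2662


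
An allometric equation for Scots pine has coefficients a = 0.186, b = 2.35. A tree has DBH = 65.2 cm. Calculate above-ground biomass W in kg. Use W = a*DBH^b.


Formula: W = a * DBH^b  (allometric power law)
DBH^b = 65.2^2.35 = 18343.485
W = 0.186 * 18343.485 = 3411.9 kg

3411.9


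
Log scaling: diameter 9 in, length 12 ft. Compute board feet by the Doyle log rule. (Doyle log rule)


Doyle: BF = (D - 4)^2 * L / 16
Adjusted diameter = 9 - 4 = 5 in
(D-4)^2 = 5^2 = 25
BF = 25 * 12 / 16 = 19 BF

19


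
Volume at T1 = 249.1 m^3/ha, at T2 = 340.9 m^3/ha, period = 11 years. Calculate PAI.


Formula: PAI = (V_T2 - V_T1) / (T2 - T1)
Volume increment = 340.9 - 249.1 = 91.8 m^3/ha
PAI = 91.8 / 11 = 8.35 m^3/ha/year

8.35


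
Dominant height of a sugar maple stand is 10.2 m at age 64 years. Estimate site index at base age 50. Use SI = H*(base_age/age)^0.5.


Formula: SI = H_dom * (base_age / age)^0.5
Age ratio = 50 / 64 = 0.78125
sqrt(age_ratio) = 0.88388
SI = 10.2 * 0.88388 = 9.0 m

9.0


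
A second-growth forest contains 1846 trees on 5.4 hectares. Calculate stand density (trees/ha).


Formula: Stand Density = N_trees / Area_ha
Density = 1846 trees / 5.4 ha
Density = 342 trees/ha

342


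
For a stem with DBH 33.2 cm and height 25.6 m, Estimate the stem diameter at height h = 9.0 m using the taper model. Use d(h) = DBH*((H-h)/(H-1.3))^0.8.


Taper: d(h) = DBH * ((H - h) / (H - 1.3))^0.8
Numerator = H - h = 25.6 - 9.0 = 16.6 m
Denominator = H - 1.3 = 25.6 - 1.3 = 24.3 m
Ratio = 16.6 / 24.3 = 0.68313
d = 33.2 * 0.68313^0.8 = 24.5 cm

24.5


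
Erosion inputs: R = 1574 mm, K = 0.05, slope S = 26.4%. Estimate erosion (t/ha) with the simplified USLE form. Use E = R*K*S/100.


Formula: E = R * K * S / 100  (simplified USLE)
R * K = 1574 * 0.05 = 78.7
E = 78.7 * 26.4 / 100 = 20.78 t/ha

20.78


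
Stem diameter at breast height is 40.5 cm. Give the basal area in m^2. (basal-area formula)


Formula: BA = pi * (DBH/2)^2 / 10000  (cm^2 to m^2)
Radius = DBH/2 = 40.5/2 = 20.25 cm
BA = pi * 20.25^2 / 10000
   = 1288.2493 cm^2 / 10000
   = 0.1288 m^2

0.1288


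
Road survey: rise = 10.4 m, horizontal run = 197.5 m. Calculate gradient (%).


Formula: Gradient = rise / run * 100
Gradient = 10.4 / 197.5 * 100 = 5.3%

5.3


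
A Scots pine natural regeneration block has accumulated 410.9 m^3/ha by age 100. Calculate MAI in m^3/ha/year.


Formula: MAI = Total Volume / Stand Age
MAI = 410.9 m^3/ha / 100 years
MAI = 4.11 m^3/ha/year

4.11


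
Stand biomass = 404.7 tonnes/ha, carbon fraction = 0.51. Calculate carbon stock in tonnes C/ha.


Formula: Carbon Stock = Biomass * Carbon Fraction
C = 404.7 t/ha * 0.51
C = 206.4 t C/ha

206.4


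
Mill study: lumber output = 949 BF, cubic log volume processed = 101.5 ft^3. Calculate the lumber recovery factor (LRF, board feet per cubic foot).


Formula: LRF = Lumber Output (BF) / Log Input (ft^3)
LRF = 949 BF / 101.5 ft^3
LRF = 9.35 BF/ft^3

9.35


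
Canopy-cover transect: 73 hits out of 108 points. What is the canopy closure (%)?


Formula: Canopy closure = covered points / total points * 100
Closure = 73 / 108 * 100
Closure = 0.6759 * 100 = 67.6%

67.6


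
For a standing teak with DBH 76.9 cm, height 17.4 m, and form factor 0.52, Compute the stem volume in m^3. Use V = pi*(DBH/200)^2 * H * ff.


Formula: V = pi * (DBH/200)^2 * H * ff
Radius = DBH/200 = 76.9/200 = 0.3845 m
Radius^2 = 0.3845^2 = 0.14784025 m^2
V = pi * 0.14784025 * 17.4 * 0.52
V = 4.202 m^3

4.202


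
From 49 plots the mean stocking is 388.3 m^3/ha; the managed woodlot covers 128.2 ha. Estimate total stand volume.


Formula: Total Volume = Mean Volume per ha * Total Area
Total Volume = 388.3 m^3/ha * 128.2 ha
Total Volume = 49780 m^3

49780


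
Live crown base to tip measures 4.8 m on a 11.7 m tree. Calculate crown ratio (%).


Formula: Crown Ratio = (Crown Length / Total Height) * 100
CR = (4.8 m / 11.7 m) * 100
CR = 0.4103 * 100 = 41.0%

41.0


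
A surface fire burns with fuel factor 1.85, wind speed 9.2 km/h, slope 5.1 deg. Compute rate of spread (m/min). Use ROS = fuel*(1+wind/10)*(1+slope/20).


Formula: ROS = fuel * (1 + wind/10) * (1 + slope/20)
Wind factor = 1 + 9.2/10 = 1.92
Slope factor = 1 + 5.1/20 = 1.255
ROS = 1.85 * 1.92 * 1.255 = 4.46 m/min

4.46


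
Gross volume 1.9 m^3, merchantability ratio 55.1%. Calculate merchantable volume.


Formula: MV = V_total * (merchantable_pct / 100)
Merchantable fraction = 55.1% / 100 = 0.551
MV = 1.9 m^3 * 0.551 = 1.047 m^3

1.047


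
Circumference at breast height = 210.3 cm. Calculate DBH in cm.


Formula: DBH = C / pi
DBH = 210.3 / pi
pi = 3.14159...
DBH = 66.9 cm

66.9


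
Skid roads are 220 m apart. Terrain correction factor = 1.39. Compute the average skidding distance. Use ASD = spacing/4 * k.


Formula: ASD = (spacing / 4) * correction
Uncorrected distance = spacing / 4 = 220 / 4 = 55 m
ASD = 55 * 1.39 = 76 m

76


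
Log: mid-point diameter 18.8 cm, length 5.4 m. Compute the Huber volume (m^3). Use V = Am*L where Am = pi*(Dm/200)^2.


Huber: V = Am * L,  Am = pi*(Dm/200)^2
Am = pi*(18.8/200)^2 = 0.027759 m^2
V = 0.027759*5.4 = 0.1499 m^3

0.1499


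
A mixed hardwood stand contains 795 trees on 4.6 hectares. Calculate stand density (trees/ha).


Formula: Stand Density = N_trees / Area_ha
Density = 795 trees / 4.6 ha
Density = 173 trees/ha

173


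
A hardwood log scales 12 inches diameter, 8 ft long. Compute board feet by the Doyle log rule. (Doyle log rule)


Doyle: BF = (D - 4)^2 * L / 16
Adjusted diameter = 12 - 4 = 8 in
(D-4)^2 = 8^2 = 64
BF = 64 * 8 / 16 = 32 BF

32


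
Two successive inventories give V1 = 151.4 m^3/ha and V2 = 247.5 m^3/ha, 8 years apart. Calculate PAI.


Formula: PAI = (V_T2 - V_T1) / (T2 - T1)
Volume increment = 247.5 - 151.4 = 96.1 m^3/ha
PAI = 96.1 / 8 = 12.01 m^3/ha/year

12.01


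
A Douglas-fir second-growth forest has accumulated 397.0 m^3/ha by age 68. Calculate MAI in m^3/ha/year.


Formula: MAI = Total Volume / Stand Age
MAI = 397.0 m^3/ha / 68 years
MAI = 5.84 m^3/ha/year

5.84


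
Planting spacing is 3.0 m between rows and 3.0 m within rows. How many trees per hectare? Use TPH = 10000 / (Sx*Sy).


Formula: TPH = 10000 m^2/ha / (spacing_x * spacing_y)
Area per tree = 3.0 m * 3.0 m = 9.0 m^2
TPH = 10000 / 9.0 = 1111 trees/ha

1111


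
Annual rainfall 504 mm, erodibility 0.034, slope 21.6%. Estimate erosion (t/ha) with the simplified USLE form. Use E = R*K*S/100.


Formula: E = R * K * S / 100  (simplified USLE)
R * K = 504 * 0.034 = 17.136
E = 17.136 * 21.6 / 100 = 3.7 t/ha

3.7


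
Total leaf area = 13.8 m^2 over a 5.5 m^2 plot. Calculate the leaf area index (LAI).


Formula: LAI = total leaf area / ground area  (dimensionless)
LAI = 13.8 m^2 / 5.5 m^2
LAI = 2.51

2.51


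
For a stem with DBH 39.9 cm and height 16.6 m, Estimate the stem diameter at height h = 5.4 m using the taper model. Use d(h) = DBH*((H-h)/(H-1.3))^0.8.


Taper: d(h) = DBH * ((H - h) / (H - 1.3))^0.8
Numerator = H - h = 16.6 - 5.4 = 11.2 m
Denominator = H - 1.3 = 16.6 - 1.3 = 15.3 m
Ratio = 11.2 / 15.3 = 0.73203
d = 39.9 * 0.73203^0.8 = 31.1 cm

31.1


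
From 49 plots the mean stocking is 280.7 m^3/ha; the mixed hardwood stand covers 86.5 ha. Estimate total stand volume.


Formula: Total Volume = Mean Volume per ha * Total Area
Total Volume = 280.7 m^3/ha * 86.5 ha
Total Volume = 24281 m^3

24281


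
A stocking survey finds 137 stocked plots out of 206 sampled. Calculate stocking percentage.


Formula: Stocking % = stocked plots / total plots * 100
Stocking = 137 / 206 * 100
Stocking = 0.665 * 100 = 66.5%

66.5


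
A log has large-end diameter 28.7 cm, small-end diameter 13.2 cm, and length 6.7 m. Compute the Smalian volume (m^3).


Smalian: V = (A1 + A2)/2 * L,  A = pi*(D/200)^2
A1 = pi*(28.7/200)^2 = 0.064692 m^2
A2 = pi*(13.2/200)^2 = 0.013685 m^2
V = (0.064692+0.013685)/2*6.7 = 0.2626 m^3

0.2626


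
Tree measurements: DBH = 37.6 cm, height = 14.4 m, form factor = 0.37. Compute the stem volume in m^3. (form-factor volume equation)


Formula: V = pi * (DBH/200)^2 * H * ff
Radius = DBH/200 = 37.6/200 = 0.188 m
Radius^2 = 0.188^2 = 0.035344 m^2
V = pi * 0.035344 * 14.4 * 0.37
V = 0.592 m^3

0.592


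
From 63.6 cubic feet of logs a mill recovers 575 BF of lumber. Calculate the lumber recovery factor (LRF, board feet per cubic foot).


Formula: LRF = Lumber Output (BF) / Log Input (ft^3)
LRF = 575 BF / 63.6 ft^3
LRF = 9.04 BF/ft^3

9.04


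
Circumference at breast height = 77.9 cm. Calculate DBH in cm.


Formula: DBH = C / pi
DBH = 77.9 / pi
pi = 3.14159...
DBH = 24.8 cm

24.8


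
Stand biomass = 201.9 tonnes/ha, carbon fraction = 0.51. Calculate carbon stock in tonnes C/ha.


Formula: Carbon Stock = Biomass * Carbon Fraction
C = 201.9 t/ha * 0.51
C = 103.0 t C/ha

103.0


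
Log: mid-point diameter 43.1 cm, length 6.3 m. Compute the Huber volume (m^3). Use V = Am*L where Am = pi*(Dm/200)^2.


Huber: V = Am * L,  Am = pi*(Dm/200)^2
Am = pi*(43.1/200)^2 = 0.145896 m^2
V = 0.145896*6.3 = 0.9191 m^3

0.9191


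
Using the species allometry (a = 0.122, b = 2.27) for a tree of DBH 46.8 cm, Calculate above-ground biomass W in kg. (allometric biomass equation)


Formula: W = a * DBH^b  (allometric power law)
DBH^b = 46.8^2.27 = 6186.6862
W = 0.122 * 6186.6862 = 754.8 kg

754.8


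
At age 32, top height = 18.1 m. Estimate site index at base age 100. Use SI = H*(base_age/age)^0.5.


Formula: SI = H_dom * (base_age / age)^0.5
Age ratio = 100 / 32 = 3.125
sqrt(age_ratio) = 1.76777
SI = 18.1 * 1.76777 = 32.0 m

32.0


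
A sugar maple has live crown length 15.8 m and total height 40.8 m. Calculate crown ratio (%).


Formula: Crown Ratio = (Crown Length / Total Height) * 100
CR = (15.8 m / 40.8 m) * 100
CR = 0.3873 * 100 = 38.7%

38.7


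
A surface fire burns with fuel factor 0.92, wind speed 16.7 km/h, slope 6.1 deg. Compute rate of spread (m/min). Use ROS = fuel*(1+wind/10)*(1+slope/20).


Formula: ROS = fuel * (1 + wind/10) * (1 + slope/20)
Wind factor = 1 + 16.7/10 = 2.67
Slope factor = 1 + 6.1/20 = 1.305
ROS = 0.92 * 2.67 * 1.305 = 3.21 m/min

3.21


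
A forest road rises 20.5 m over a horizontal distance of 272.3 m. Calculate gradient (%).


Formula: Gradient = rise / run * 100
Gradient = 20.5 / 272.3 * 100 = 7.5%

7.5


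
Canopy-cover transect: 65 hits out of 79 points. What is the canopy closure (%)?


Formula: Canopy closure = covered points / total points * 100
Closure = 65 / 79 * 100
Closure = 0.8228 * 100 = 82.3%

82.3


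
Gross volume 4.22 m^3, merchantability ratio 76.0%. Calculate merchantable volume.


Formula: MV = V_total * (merchantable_pct / 100)
Merchantable fraction = 76.0% / 100 = 0.76
MV = 4.22 m^3 * 0.76 = 3.207 m^3

3.207


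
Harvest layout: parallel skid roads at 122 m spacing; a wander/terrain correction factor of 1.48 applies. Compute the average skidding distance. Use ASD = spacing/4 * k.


Formula: ASD = (spacing / 4) * correction
Uncorrected distance = spacing / 4 = 122 / 4 = 30.5 m
ASD = 30.5 * 1.48 = 45 m

45


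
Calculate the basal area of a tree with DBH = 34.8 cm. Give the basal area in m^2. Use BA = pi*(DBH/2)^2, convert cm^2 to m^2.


Formula: BA = pi * (DBH/2)^2 / 10000  (cm^2 to m^2)
Radius = DBH/2 = 34.8/2 = 17.4 cm
BA = pi * 17.4^2 / 10000
   = 951.1486 cm^2 / 10000
   = 0.0951 m^2

0.0951


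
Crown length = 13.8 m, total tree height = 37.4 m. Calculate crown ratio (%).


Formula: Crown Ratio = (Crown Length / Total Height) * 100
CR = (13.8 m / 37.4 m) * 100
CR = 0.369 * 100 = 36.9%

36.9


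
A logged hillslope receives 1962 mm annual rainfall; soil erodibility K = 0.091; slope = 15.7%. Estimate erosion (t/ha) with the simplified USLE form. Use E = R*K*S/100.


Formula: E = R * K * S / 100  (simplified USLE)
R * K = 1962 * 0.091 = 178.542
E = 178.542 * 15.7 / 100 = 28.03 t/ha

28.03


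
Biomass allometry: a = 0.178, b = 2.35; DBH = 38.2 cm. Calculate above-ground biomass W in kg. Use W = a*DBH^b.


Formula: W = a * DBH^b  (allometric power law)
DBH^b = 38.2^2.35 = 5222.1447
W = 0.178 * 5222.1447 = 929.5 kg

929.5


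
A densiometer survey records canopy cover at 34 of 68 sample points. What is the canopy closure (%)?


Formula: Canopy closure = covered points / total points * 100
Closure = 34 / 68 * 100
Closure = 0.5 * 100 = 50.0%

50.0


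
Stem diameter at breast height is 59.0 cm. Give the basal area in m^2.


Formula: BA = pi * (DBH/2)^2 / 10000  (cm^2 to m^2)
Radius = DBH/2 = 59.0/2 = 29.5 cm
BA = pi * 29.5^2 / 10000
   = 2733.971 cm^2 / 10000
   = 0.2734 m^2

0.2734


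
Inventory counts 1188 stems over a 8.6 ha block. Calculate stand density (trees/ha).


Formula: Stand Density = N_trees / Area_ha
Density = 1188 trees / 8.6 ha
Density = 138 trees/ha

138


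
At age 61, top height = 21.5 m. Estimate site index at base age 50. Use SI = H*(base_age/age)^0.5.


Formula: SI = H_dom * (base_age / age)^0.5
Age ratio = 50 / 61 = 0.81967
sqrt(age_ratio) = 0.90536
SI = 21.5 * 0.90536 = 19.5 m

19.5


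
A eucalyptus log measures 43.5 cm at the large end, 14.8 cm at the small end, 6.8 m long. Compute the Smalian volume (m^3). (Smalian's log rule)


Smalian: V = (A1 + A2)/2 * L,  A = pi*(D/200)^2
A1 = pi*(43.5/200)^2 = 0.148617 m^2
A2 = pi*(14.8/200)^2 = 0.017203 m^2
V = (0.148617+0.017203)/2*6.8 = 0.5638 m^3

0.5638


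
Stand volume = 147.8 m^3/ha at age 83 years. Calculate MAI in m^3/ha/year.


Formula: MAI = Total Volume / Stand Age
MAI = 147.8 m^3/ha / 83 years
MAI = 1.78 m^3/ha/year

1.78


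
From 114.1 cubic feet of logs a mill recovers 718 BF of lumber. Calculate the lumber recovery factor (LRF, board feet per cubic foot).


Formula: LRF = Lumber Output (BF) / Log Input (ft^3)
LRF = 718 BF / 114.1 ft^3
LRF = 6.29 BF/ft^3

6.29


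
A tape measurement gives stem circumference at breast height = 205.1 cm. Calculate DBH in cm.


Formula: DBH = C / pi
DBH = 205.1 / pi
pi = 3.14159...
DBH = 65.3 cm

65.3


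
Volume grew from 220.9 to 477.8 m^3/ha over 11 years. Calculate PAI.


Formula: PAI = (V_T2 - V_T1) / (T2 - T1)
Volume increment = 477.8 - 220.9 = 256.9 m^3/ha
PAI = 256.9 / 11 = 23.35 m^3/ha/year

23.35


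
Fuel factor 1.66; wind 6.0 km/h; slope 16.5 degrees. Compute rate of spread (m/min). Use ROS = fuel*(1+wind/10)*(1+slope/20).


Formula: ROS = fuel * (1 + wind/10) * (1 + slope/20)
Wind factor = 1 + 6.0/10 = 1.6
Slope factor = 1 + 16.5/20 = 1.825
ROS = 1.66 * 1.6 * 1.825 = 4.85 m/min

4.85


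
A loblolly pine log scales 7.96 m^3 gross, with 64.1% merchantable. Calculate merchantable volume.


Formula: MV = V_total * (merchantable_pct / 100)
Merchantable fraction = 64.1% / 100 = 0.641
MV = 7.96 m^3 * 0.641 = 5.102 m^3

5.102


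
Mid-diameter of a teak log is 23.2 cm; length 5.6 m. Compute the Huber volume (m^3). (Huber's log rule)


Huber: V = Am * L,  Am = pi*(Dm/200)^2
Am = pi*(23.2/200)^2 = 0.042273 m^2
V = 0.042273*5.6 = 0.2367 m^3

0.2367


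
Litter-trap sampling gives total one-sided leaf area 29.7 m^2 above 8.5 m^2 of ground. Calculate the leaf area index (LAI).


Formula: LAI = total leaf area / ground area  (dimensionless)
LAI = 29.7 m^2 / 8.5 m^2
LAI = 3.49

3.49


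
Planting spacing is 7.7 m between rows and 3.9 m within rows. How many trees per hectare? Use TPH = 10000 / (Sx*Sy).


Formula: TPH = 10000 m^2/ha / (spacing_x * spacing_y)
Area per tree = 7.7 m * 3.9 m = 30.03 m^2
TPH = 10000 / 30.03 = 333 trees/ha

333


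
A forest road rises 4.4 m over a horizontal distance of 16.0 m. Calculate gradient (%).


Formula: Gradient = rise / run * 100
Gradient = 4.4 / 16.0 * 100 = 27.5%

27.5


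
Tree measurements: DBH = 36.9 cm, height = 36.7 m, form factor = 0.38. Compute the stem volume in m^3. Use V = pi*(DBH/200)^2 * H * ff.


Formula: V = pi * (DBH/200)^2 * H * ff
Radius = DBH/200 = 36.9/200 = 0.1845 m
Radius^2 = 0.1845^2 = 0.03404025 m^2
V = pi * 0.03404025 * 36.7 * 0.38
V = 1.491 m^3

1.491


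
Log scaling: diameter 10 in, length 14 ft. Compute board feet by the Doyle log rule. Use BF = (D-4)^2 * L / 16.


Doyle: BF = (D - 4)^2 * L / 16
Adjusted diameter = 10 - 4 = 6 in
(D-4)^2 = 6^2 = 36
BF = 36 * 14 / 16 = 32 BF

32


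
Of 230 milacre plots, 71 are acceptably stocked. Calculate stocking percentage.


Formula: Stocking % = stocked plots / total plots * 100
Stocking = 71 / 230 * 100
Stocking = 0.3087 * 100 = 30.9%

30.9


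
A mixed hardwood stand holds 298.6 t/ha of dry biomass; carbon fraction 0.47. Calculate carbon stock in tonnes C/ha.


Formula: Carbon Stock = Biomass * Carbon Fraction
C = 298.6 t/ha * 0.47
C = 140.3 t C/ha

140.3


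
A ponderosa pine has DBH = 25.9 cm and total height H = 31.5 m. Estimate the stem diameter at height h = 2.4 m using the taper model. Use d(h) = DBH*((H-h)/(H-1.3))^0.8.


Taper: d(h) = DBH * ((H - h) / (H - 1.3))^0.8
Numerator = H - h = 31.5 - 2.4 = 29.1 m
Denominator = H - 1.3 = 31.5 - 1.3 = 30.2 m
Ratio = 29.1 / 30.2 = 0.96358
d = 25.9 * 0.96358^0.8 = 25.1 cm

25.1


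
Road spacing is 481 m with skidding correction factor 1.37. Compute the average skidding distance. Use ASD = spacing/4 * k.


Formula: ASD = (spacing / 4) * correction
Uncorrected distance = spacing / 4 = 481 / 4 = 120.25 m
ASD = 120.25 * 1.37 = 165 m

165


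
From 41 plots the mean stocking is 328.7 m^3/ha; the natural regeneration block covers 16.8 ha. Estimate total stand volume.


Formula: Total Volume = Mean Volume per ha * Total Area
Total Volume = 328.7 m^3/ha * 16.8 ha
Total Volume = 5522 m^3

5522


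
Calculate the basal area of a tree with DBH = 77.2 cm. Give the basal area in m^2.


Formula: BA = pi * (DBH/2)^2 / 10000  (cm^2 to m^2)
Radius = DBH/2 = 77.2/2 = 38.6 cm
BA = pi * 38.6^2 / 10000
   = 4680.8474 cm^2 / 10000
   = 0.4681 m^2

0.4681


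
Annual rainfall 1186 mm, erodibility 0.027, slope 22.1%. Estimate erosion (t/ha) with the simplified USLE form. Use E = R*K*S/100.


Formula: E = R * K * S / 100  (simplified USLE)
R * K = 1186 * 0.027 = 32.022
E = 32.022 * 22.1 / 100 = 7.08 t/ha

7.08


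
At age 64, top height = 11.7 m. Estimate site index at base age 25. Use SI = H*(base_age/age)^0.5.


Formula: SI = H_dom * (base_age / age)^0.5
Age ratio = 25 / 64 = 0.39062
sqrt(age_ratio) = 0.625
SI = 11.7 * 0.625 = 7.3 m

7.3


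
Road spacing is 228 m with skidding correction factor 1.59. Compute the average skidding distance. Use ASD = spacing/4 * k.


Formula: ASD = (spacing / 4) * correction
Uncorrected distance = spacing / 4 = 228 / 4 = 57 m
ASD = 57 * 1.59 = 91 m

91


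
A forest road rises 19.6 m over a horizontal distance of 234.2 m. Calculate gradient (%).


Formula: Gradient = rise / run * 100
Gradient = 19.6 / 234.2 * 100 = 8.4%

8.4


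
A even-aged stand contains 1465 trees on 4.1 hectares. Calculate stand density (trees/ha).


Formula: Stand Density = N_trees / Area_ha
Density = 1465 trees / 4.1 ha
Density = 357 trees/ha

357


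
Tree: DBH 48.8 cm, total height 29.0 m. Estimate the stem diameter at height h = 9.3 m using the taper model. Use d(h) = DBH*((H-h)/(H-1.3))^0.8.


Taper: d(h) = DBH * ((H - h) / (H - 1.3))^0.8
Numerator = H - h = 29.0 - 9.3 = 19.7 m
Denominator = H - 1.3 = 29.0 - 1.3 = 27.7 m
Ratio = 19.7 / 27.7 = 0.71119
d = 48.8 * 0.71119^0.8 = 37.2 cm

37.2


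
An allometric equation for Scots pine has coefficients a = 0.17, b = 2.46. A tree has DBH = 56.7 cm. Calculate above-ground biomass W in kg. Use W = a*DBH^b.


Formula: W = a * DBH^b  (allometric power law)
DBH^b = 56.7^2.46 = 20597.4911
W = 0.17 * 20597.4911 = 3501.6 kg

3501.6


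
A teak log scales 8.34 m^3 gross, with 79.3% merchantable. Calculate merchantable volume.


Formula: MV = V_total * (merchantable_pct / 100)
Merchantable fraction = 79.3% / 100 = 0.793
MV = 8.34 m^3 * 0.793 = 6.614 m^3

6.614


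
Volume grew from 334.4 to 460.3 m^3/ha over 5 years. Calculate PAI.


Formula: PAI = (V_T2 - V_T1) / (T2 - T1)
Volume increment = 460.3 - 334.4 = 125.9 m^3/ha
PAI = 125.9 / 5 = 25.18 m^3/ha/year

25.18


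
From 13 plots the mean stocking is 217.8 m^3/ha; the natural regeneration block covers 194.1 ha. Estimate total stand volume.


Formula: Total Volume = Mean Volume per ha * Total Area
Total Volume = 217.8 m^3/ha * 194.1 ha
Total Volume = 42275 m^3

42275


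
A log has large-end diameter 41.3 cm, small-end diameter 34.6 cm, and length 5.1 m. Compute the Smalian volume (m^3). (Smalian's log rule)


Smalian: V = (A1 + A2)/2 * L,  A = pi*(D/200)^2
A1 = pi*(41.3/200)^2 = 0.133965 m^2
A2 = pi*(34.6/200)^2 = 0.094025 m^2
V = (0.133965+0.094025)/2*5.1 = 0.5814 m^3

0.5814


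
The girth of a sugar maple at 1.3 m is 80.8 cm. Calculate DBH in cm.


Formula: DBH = C / pi
DBH = 80.8 / pi
pi = 3.14159...
DBH = 25.7 cm

25.7


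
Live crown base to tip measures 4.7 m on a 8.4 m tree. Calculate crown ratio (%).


Formula: Crown Ratio = (Crown Length / Total Height) * 100
CR = (4.7 m / 8.4 m) * 100
CR = 0.5595 * 100 = 56.0%

56.0


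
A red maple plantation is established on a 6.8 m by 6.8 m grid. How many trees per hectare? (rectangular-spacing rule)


Formula: TPH = 10000 m^2/ha / (spacing_x * spacing_y)
Area per tree = 6.8 m * 6.8 m = 46.24 m^2
TPH = 10000 / 46.24 = 216 trees/ha

216


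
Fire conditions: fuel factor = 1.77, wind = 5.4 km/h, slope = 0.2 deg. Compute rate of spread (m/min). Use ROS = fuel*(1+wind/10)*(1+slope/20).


Formula: ROS = fuel * (1 + wind/10) * (1 + slope/20)
Wind factor = 1 + 5.4/10 = 1.54
Slope factor = 1 + 0.2/20 = 1.01
ROS = 1.77 * 1.54 * 1.01 = 2.75 m/min

2.75


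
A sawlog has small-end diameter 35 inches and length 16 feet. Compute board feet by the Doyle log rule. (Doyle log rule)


Doyle: BF = (D - 4)^2 * L / 16
Adjusted diameter = 35 - 4 = 31 in
(D-4)^2 = 31^2 = 961
BF = 961 * 16 / 16 = 961 BF

961


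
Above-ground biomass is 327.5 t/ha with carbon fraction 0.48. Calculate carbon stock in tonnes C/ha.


Formula: Carbon Stock = Biomass * Carbon Fraction
C = 327.5 t/ha * 0.48
C = 157.2 t C/ha

157.2


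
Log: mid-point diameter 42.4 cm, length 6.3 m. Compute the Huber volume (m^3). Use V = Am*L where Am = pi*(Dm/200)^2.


Huber: V = Am * L,  Am = pi*(Dm/200)^2
Am = pi*(42.4/200)^2 = 0.141196 m^2
V = 0.141196*6.3 = 0.8895 m^3

0.8895


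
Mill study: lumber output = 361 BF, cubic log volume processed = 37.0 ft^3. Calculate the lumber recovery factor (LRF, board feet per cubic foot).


Formula: LRF = Lumber Output (BF) / Log Input (ft^3)
LRF = 361 BF / 37.0 ft^3
LRF = 9.76 BF/ft^3

9.76


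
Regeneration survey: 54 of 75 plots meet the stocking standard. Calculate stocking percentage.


Formula: Stocking % = stocked plots / total plots * 100
Stocking = 54 / 75 * 100
Stocking = 0.72 * 100 = 72.0%

72.0


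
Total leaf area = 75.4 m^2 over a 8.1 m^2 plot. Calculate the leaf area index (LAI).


Formula: LAI = total leaf area / ground area  (dimensionless)
LAI = 75.4 m^2 / 8.1 m^2
LAI = 9.31

9.31


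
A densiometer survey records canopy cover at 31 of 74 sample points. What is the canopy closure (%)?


Formula: Canopy closure = covered points / total points * 100
Closure = 31 / 74 * 100
Closure = 0.4189 * 100 = 41.9%

41.9


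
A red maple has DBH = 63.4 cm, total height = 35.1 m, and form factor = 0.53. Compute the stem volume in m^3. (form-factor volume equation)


Formula: V = pi * (DBH/200)^2 * H * ff
Radius = DBH/200 = 63.4/200 = 0.317 m
Radius^2 = 0.317^2 = 0.100489 m^2
V = pi * 0.100489 * 35.1 * 0.53
V = 5.873 m^3

5.873


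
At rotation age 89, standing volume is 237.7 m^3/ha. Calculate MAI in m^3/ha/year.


Formula: MAI = Total Volume / Stand Age
MAI = 237.7 m^3/ha / 89 years
MAI = 2.67 m^3/ha/year

2.67


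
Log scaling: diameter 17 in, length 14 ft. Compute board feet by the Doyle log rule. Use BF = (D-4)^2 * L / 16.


Doyle: BF = (D - 4)^2 * L / 16
Adjusted diameter = 17 - 4 = 13 in
(D-4)^2 = 13^2 = 169
BF = 169 * 14 / 16 = 148 BF

148


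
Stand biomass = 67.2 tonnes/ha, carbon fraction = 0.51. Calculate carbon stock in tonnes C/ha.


Formula: Carbon Stock = Biomass * Carbon Fraction
C = 67.2 t/ha * 0.51
C = 34.3 t C/ha

34.3


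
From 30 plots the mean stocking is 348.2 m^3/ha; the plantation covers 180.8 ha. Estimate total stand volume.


Formula: Total Volume = Mean Volume per ha * Total Area
Total Volume = 348.2 m^3/ha * 180.8 ha
Total Volume = 62955 m^3

62955


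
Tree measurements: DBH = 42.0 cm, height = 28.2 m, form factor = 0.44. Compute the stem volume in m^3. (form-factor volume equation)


Formula: V = pi * (DBH/200)^2 * H * ff
Radius = DBH/200 = 42.0/200 = 0.21 m
Radius^2 = 0.21^2 = 0.0441 m^2
V = pi * 0.0441 * 28.2 * 0.44
V = 1.719 m^3

1.719


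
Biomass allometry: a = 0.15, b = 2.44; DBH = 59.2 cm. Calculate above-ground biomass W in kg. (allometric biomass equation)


Formula: W = a * DBH^b  (allometric power law)
DBH^b = 59.2^2.44 = 21108.869
W = 0.15 * 21108.869 = 3166.3 kg

3166.3


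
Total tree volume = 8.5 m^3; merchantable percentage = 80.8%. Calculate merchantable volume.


Formula: MV = V_total * (merchantable_pct / 100)
Merchantable fraction = 80.8% / 100 = 0.808
MV = 8.5 m^3 * 0.808 = 6.868 m^3

6.868


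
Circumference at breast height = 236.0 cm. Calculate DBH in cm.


Formula: DBH = C / pi
DBH = 236.0 / pi
pi = 3.14159...
DBH = 75.1 cm

75.1


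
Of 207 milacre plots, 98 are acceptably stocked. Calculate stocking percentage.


Formula: Stocking % = stocked plots / total plots * 100
Stocking = 98 / 207 * 100
Stocking = 0.4734 * 100 = 47.3%

47.3


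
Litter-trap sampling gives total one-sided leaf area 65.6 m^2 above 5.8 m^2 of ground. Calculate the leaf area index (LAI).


Formula: LAI = total leaf area / ground area  (dimensionless)
LAI = 65.6 m^2 / 5.8 m^2
LAI = 11.31

11.31


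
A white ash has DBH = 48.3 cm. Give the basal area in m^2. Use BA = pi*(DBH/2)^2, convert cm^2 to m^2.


Formula: BA = pi * (DBH/2)^2 / 10000  (cm^2 to m^2)
Radius = DBH/2 = 48.3/2 = 24.15 cm
BA = pi * 24.15^2 / 10000
   = 1832.2475 cm^2 / 10000
   = 0.1832 m^2

0.1832


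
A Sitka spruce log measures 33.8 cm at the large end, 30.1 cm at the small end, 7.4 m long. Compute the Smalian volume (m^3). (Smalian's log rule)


Smalian: V = (A1 + A2)/2 * L,  A = pi*(D/200)^2
A1 = pi*(33.8/200)^2 = 0.089727 m^2
A2 = pi*(30.1/200)^2 = 0.071158 m^2
V = (0.089727+0.071158)/2*7.4 = 0.5953 m^3

0.5953


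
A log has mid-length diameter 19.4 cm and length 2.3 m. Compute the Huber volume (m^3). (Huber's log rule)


Huber: V = Am * L,  Am = pi*(Dm/200)^2
Am = pi*(19.4/200)^2 = 0.029559 m^2
V = 0.029559*2.3 = 0.068 m^3

0.068


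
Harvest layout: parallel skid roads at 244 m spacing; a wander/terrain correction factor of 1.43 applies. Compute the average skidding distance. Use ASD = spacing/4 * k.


Formula: ASD = (spacing / 4) * correction
Uncorrected distance = spacing / 4 = 244 / 4 = 61 m
ASD = 61 * 1.43 = 87 m

87


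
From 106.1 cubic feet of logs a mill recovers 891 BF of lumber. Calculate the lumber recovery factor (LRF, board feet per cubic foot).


Formula: LRF = Lumber Output (BF) / Log Input (ft^3)
LRF = 891 BF / 106.1 ft^3
LRF = 8.4 BF/ft^3

8.4


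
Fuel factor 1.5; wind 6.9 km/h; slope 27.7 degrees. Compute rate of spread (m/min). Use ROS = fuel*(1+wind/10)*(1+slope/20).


Formula: ROS = fuel * (1 + wind/10) * (1 + slope/20)
Wind factor = 1 + 6.9/10 = 1.69
Slope factor = 1 + 27.7/20 = 2.385
ROS = 1.5 * 1.69 * 2.385 = 6.05 m/min

6.05


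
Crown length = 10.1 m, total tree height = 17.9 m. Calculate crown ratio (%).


Formula: Crown Ratio = (Crown Length / Total Height) * 100
CR = (10.1 m / 17.9 m) * 100
CR = 0.5642 * 100 = 56.4%

56.4


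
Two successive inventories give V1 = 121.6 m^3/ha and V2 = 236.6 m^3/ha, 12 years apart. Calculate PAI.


Formula: PAI = (V_T2 - V_T1) / (T2 - T1)
Volume increment = 236.6 - 121.6 = 115.0 m^3/ha
PAI = 115.0 / 12 = 9.58 m^3/ha/year

9.58


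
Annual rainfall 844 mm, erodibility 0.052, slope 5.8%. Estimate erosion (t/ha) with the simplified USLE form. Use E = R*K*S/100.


Formula: E = R * K * S / 100  (simplified USLE)
R * K = 844 * 0.052 = 43.888
E = 43.888 * 5.8 / 100 = 2.55 t/ha

2.55


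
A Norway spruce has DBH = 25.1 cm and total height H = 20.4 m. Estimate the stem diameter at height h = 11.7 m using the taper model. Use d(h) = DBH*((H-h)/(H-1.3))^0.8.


Taper: d(h) = DBH * ((H - h) / (H - 1.3))^0.8
Numerator = H - h = 20.4 - 11.7 = 8.7 m
Denominator = H - 1.3 = 20.4 - 1.3 = 19.1 m
Ratio = 8.7 / 19.1 = 0.4555
d = 25.1 * 0.4555^0.8 = 13.4 cm

13.4


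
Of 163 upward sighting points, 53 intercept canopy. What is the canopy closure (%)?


Formula: Canopy closure = covered points / total points * 100
Closure = 53 / 163 * 100
Closure = 0.3252 * 100 = 32.5%

32.5


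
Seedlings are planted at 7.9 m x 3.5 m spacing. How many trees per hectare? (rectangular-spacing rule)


Formula: TPH = 10000 m^2/ha / (spacing_x * spacing_y)
Area per tree = 7.9 m * 3.5 m = 27.65 m^2
TPH = 10000 / 27.65 = 362 trees/ha

362


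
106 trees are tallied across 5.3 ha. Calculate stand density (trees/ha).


Formula: Stand Density = N_trees / Area_ha
Density = 106 trees / 5.3 ha
Density = 20 trees/ha

20


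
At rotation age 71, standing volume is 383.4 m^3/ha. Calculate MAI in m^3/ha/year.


Formula: MAI = Total Volume / Stand Age
MAI = 383.4 m^3/ha / 71 years
MAI = 5.4 m^3/ha/year

5.4


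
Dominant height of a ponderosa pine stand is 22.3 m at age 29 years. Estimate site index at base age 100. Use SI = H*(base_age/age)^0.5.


Formula: SI = H_dom * (base_age / age)^0.5
Age ratio = 100 / 29 = 3.44828
sqrt(age_ratio) = 1.85695
SI = 22.3 * 1.85695 = 41.4 m

41.4


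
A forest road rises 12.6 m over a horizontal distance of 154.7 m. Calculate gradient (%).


Formula: Gradient = rise / run * 100
Gradient = 12.6 / 154.7 * 100 = 8.1%

8.1


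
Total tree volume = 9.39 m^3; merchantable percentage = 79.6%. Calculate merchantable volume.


Formula: MV = V_total * (merchantable_pct / 100)
Merchantable fraction = 79.6% / 100 = 0.796
MV = 9.39 m^3 * 0.796 = 7.474 m^3

7.474


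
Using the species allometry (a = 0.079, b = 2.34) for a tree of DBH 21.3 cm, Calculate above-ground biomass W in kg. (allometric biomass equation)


Formula: W = a * DBH^b  (allometric power law)
DBH^b = 21.3^2.34 = 1283.5366
W = 0.079 * 1283.5366 = 101.4 kg

101.4


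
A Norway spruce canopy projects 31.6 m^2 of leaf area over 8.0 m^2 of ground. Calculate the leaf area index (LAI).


Formula: LAI = total leaf area / ground area  (dimensionless)
LAI = 31.6 m^2 / 8.0 m^2
LAI = 3.95

3.95


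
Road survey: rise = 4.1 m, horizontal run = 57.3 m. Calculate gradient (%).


Formula: Gradient = rise / run * 100
Gradient = 4.1 / 57.3 * 100 = 7.2%

7.2


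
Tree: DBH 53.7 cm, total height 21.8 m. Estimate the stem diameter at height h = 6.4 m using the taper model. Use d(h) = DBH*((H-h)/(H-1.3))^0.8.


Taper: d(h) = DBH * ((H - h) / (H - 1.3))^0.8
Numerator = H - h = 21.8 - 6.4 = 15.4 m
Denominator = H - 1.3 = 21.8 - 1.3 = 20.5 m
Ratio = 15.4 / 20.5 = 0.75122
d = 53.7 * 0.75122^0.8 = 42.7 cm

42.7


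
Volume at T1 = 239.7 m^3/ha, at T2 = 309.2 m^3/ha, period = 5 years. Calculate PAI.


Formula: PAI = (V_T2 - V_T1) / (T2 - T1)
Volume increment = 309.2 - 239.7 = 69.5 m^3/ha
PAI = 69.5 / 5 = 13.9 m^3/ha/year

13.9


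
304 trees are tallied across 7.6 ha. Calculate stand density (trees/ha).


Formula: Stand Density = N_trees / Area_ha
Density = 304 trees / 7.6 ha
Density = 40 trees/ha

40


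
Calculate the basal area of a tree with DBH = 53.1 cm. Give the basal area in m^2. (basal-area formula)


Formula: BA = pi * (DBH/2)^2 / 10000  (cm^2 to m^2)
Radius = DBH/2 = 53.1/2 = 26.55 cm
BA = pi * 26.55^2 / 10000
   = 2214.5165 cm^2 / 10000
   = 0.2215 m^2

0.2215


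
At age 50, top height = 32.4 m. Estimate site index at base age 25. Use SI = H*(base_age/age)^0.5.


Formula: SI = H_dom * (base_age / age)^0.5
Age ratio = 25 / 50 = 0.5
sqrt(age_ratio) = 0.70711
SI = 32.4 * 0.70711 = 22.9 m

22.9


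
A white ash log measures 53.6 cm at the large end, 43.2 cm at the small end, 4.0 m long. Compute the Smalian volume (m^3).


Smalian: V = (A1 + A2)/2 * L,  A = pi*(D/200)^2
A1 = pi*(53.6/200)^2 = 0.225642 m^2
A2 = pi*(43.2/200)^2 = 0.146574 m^2
V = (0.225642+0.146574)/2*4.0 = 0.7444 m^3

0.7444


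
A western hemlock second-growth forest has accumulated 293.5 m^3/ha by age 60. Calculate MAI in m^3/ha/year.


Formula: MAI = Total Volume / Stand Age
MAI = 293.5 m^3/ha / 60 years
MAI = 4.89 m^3/ha/year

4.89


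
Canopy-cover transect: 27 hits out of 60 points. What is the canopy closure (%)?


Formula: Canopy closure = covered points / total points * 100
Closure = 27 / 60 * 100
Closure = 0.45 * 100 = 45.0%

45.0


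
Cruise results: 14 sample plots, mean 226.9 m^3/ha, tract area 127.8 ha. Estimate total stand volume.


Formula: Total Volume = Mean Volume per ha * Total Area
Total Volume = 226.9 m^3/ha * 127.8 ha
Total Volume = 28998 m^3

28998


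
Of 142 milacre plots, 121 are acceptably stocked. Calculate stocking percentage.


Formula: Stocking % = stocked plots / total plots * 100
Stocking = 121 / 142 * 100
Stocking = 0.8521 * 100 = 85.2%

85.2


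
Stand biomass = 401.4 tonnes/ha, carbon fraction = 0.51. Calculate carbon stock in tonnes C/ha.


Formula: Carbon Stock = Biomass * Carbon Fraction
C = 401.4 t/ha * 0.51
C = 204.7 t C/ha

204.7


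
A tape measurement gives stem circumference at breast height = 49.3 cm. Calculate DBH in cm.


Formula: DBH = C / pi
DBH = 49.3 / pi
pi = 3.14159...
DBH = 15.7 cm

15.7


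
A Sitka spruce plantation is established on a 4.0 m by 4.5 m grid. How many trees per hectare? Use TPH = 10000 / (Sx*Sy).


Formula: TPH = 10000 m^2/ha / (spacing_x * spacing_y)
Area per tree = 4.0 m * 4.5 m = 18.0 m^2
TPH = 10000 / 18.0 = 556 trees/ha

556


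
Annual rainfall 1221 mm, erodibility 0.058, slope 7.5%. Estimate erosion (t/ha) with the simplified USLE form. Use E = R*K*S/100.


Formula: E = R * K * S / 100  (simplified USLE)
R * K = 1221 * 0.058 = 70.818
E = 70.818 * 7.5 / 100 = 5.31 t/ha

5.31


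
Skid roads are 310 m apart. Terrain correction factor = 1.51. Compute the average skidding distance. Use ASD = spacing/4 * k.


Formula: ASD = (spacing / 4) * correction
Uncorrected distance = spacing / 4 = 310 / 4 = 77.5 m
ASD = 77.5 * 1.51 = 117 m

117


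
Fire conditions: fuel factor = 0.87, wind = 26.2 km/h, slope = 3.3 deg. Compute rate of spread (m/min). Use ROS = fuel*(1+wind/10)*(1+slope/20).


Formula: ROS = fuel * (1 + wind/10) * (1 + slope/20)
Wind factor = 1 + 26.2/10 = 3.62
Slope factor = 1 + 3.3/20 = 1.165
ROS = 0.87 * 3.62 * 1.165 = 3.67 m/min

3.67


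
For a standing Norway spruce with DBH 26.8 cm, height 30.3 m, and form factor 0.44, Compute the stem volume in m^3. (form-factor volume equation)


Formula: V = pi * (DBH/200)^2 * H * ff
Radius = DBH/200 = 26.8/200 = 0.134 m
Radius^2 = 0.134^2 = 0.017956 m^2
V = pi * 0.017956 * 30.3 * 0.44
V = 0.752 m^3

0.752


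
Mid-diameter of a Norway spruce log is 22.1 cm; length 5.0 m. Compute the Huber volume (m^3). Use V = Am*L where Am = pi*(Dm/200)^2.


Huber: V = Am * L,  Am = pi*(Dm/200)^2
Am = pi*(22.1/200)^2 = 0.03836 m^2
V = 0.03836*5.0 = 0.1918 m^3

0.1918


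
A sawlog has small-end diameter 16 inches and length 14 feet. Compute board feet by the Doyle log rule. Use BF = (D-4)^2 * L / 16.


Doyle: BF = (D - 4)^2 * L / 16
Adjusted diameter = 16 - 4 = 12 in
(D-4)^2 = 12^2 = 144
BF = 144 * 14 / 16 = 126 BF

126


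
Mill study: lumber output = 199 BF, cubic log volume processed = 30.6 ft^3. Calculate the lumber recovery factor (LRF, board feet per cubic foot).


Formula: LRF = Lumber Output (BF) / Log Input (ft^3)
LRF = 199 BF / 30.6 ft^3
LRF = 6.5 BF/ft^3

6.5


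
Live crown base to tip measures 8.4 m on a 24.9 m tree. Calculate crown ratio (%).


Formula: Crown Ratio = (Crown Length / Total Height) * 100
CR = (8.4 m / 24.9 m) * 100
CR = 0.3373 * 100 = 33.7%

33.7


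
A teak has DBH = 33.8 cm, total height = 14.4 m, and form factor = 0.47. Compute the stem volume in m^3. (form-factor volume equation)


Formula: V = pi * (DBH/200)^2 * H * ff
Radius = DBH/200 = 33.8/200 = 0.169 m
Radius^2 = 0.169^2 = 0.028561 m^2
V = pi * 0.028561 * 14.4 * 0.47
V = 0.607 m^3

0.607


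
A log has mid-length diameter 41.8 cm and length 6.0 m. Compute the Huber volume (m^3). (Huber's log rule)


Huber: V = Am * L,  Am = pi*(Dm/200)^2
Am = pi*(41.8/200)^2 = 0.137228 m^2
V = 0.137228*6.0 = 0.8234 m^3

0.8234


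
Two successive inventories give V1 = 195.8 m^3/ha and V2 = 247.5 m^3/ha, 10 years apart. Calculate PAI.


Formula: PAI = (V_T2 - V_T1) / (T2 - T1)
Volume increment = 247.5 - 195.8 = 51.7 m^3/ha
PAI = 51.7 / 10 = 5.17 m^3/ha/year

5.17


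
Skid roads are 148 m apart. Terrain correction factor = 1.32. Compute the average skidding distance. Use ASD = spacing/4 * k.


Formula: ASD = (spacing / 4) * correction
Uncorrected distance = spacing / 4 = 148 / 4 = 37 m
ASD = 37 * 1.32 = 49 m

49


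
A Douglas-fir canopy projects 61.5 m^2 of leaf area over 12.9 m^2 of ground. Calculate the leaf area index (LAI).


Formula: LAI = total leaf area / ground area  (dimensionless)
LAI = 61.5 m^2 / 12.9 m^2
LAI = 4.77

4.77


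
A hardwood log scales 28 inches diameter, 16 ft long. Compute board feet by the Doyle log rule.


Doyle: BF = (D - 4)^2 * L / 16
Adjusted diameter = 28 - 4 = 24 in
(D-4)^2 = 24^2 = 576
BF = 576 * 16 / 16 = 576 BF

576
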